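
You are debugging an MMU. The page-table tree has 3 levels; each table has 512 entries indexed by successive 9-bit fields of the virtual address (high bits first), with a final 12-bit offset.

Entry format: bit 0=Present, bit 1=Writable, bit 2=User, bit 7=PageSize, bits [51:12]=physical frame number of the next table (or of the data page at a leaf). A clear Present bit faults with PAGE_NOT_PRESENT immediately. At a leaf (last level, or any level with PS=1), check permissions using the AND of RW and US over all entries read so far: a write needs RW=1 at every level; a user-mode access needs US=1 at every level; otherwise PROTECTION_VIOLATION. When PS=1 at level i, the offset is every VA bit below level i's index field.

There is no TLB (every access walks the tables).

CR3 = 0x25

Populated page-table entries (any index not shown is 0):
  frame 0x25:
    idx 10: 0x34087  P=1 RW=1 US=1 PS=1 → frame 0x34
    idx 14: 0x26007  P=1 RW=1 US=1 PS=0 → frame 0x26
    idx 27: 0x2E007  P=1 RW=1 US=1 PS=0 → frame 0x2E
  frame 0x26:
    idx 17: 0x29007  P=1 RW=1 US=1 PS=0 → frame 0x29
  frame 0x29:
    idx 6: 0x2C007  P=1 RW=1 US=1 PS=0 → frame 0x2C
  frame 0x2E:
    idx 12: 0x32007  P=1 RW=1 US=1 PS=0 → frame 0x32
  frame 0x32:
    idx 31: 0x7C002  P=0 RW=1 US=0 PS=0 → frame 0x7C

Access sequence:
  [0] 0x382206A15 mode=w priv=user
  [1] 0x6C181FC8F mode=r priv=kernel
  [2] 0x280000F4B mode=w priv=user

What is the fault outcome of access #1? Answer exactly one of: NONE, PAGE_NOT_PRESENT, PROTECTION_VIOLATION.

Trace:
#0 VA=0x382206A15 (w,user):
  L0 @0x25[14] → 0x26007  P=1,RW=1,US=1,PS=0
  L1 @0x26[17] → 0x29007  P=1,RW=1,US=1,PS=0
  L2 @0x29[6] → 0x2C007  P=1,RW=1,US=1,PS=0
  ⇒ phys 0x2CA15  [3 reads]
#1 VA=0x6C181FC8F (r,kernel):
  L0 @0x25[27] → 0x2E007  P=1,RW=1,US=1,PS=0
  L1 @0x2E[12] → 0x32007  P=1,RW=1,US=1,PS=0
  L2 @0x32[31] → 0x7C002  P=0,RW=1,US=0,PS=0
  → PAGE_NOT_PRESENT  (3 entries read)
#2 VA=0x280000F4B (w,user):
  L0 @0x25[10] → 0x34087  P=1,RW=1,US=1,PS=1
  ⇒ phys 0x34F4B (huge @L0)  [1 reads]

Access #1 fault: PAGE_NOT_PRESENT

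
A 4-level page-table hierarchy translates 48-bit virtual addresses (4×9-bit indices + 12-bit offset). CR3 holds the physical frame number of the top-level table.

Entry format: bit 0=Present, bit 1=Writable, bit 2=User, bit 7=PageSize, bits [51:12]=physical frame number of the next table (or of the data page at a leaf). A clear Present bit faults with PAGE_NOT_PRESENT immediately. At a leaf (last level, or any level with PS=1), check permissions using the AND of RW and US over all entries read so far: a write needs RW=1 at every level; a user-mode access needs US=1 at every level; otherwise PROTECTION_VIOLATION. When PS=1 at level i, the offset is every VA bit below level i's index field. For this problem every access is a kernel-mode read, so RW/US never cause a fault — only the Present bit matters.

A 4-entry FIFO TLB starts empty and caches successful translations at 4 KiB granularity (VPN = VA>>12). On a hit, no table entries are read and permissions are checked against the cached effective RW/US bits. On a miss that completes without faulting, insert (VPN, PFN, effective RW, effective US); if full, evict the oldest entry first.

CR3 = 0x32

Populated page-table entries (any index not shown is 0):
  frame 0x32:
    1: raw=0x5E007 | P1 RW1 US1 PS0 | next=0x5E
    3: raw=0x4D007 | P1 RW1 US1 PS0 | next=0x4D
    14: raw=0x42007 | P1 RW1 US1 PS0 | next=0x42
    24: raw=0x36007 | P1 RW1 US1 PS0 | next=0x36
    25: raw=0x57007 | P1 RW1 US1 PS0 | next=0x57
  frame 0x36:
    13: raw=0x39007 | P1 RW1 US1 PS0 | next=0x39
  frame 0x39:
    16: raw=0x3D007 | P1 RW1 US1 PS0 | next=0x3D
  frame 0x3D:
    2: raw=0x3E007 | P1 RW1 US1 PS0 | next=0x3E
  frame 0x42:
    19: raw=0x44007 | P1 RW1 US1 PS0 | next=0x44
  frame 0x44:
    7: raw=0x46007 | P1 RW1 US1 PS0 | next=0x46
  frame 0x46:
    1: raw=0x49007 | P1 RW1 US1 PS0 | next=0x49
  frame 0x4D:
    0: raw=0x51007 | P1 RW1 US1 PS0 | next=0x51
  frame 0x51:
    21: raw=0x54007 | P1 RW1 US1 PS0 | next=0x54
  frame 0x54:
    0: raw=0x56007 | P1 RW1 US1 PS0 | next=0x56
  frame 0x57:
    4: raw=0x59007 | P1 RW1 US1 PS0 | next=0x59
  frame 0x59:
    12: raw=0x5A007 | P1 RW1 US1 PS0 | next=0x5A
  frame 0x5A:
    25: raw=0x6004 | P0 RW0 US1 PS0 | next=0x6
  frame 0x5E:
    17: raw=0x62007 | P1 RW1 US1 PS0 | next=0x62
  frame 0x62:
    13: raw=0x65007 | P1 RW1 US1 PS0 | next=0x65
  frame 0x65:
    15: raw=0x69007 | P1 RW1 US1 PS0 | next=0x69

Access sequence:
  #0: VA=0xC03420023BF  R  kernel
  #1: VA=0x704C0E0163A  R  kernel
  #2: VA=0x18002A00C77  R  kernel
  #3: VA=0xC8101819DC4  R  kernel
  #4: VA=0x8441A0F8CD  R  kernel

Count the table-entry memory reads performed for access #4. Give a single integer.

Per-access translation:
#0 VA=0xC03420023BF (r,kernel):
  lvl0: tbl 0x32, slot 24 ⇒ 0x36007 (P1/RW1/US1/PS0)
  lvl1: tbl 0x36, slot 13 ⇒ 0x39007 (P1/RW1/US1/PS0)
  lvl2: tbl 0x39, slot 16 ⇒ 0x3D007 (P1/RW1/US1/PS0)
  lvl3: tbl 0x3D, slot 2 ⇒ 0x3E007 (P1/RW1/US1/PS0)
  ✓ 0x3E3BF  — 4 lookups
#1 VA=0x704C0E0163A (r,kernel):
  lvl0: tbl 0x32, slot 14 ⇒ 0x42007 (P1/RW1/US1/PS0)
  lvl1: tbl 0x42, slot 19 ⇒ 0x44007 (P1/RW1/US1/PS0)
  lvl2: tbl 0x44, slot 7 ⇒ 0x46007 (P1/RW1/US1/PS0)
  lvl3: tbl 0x46, slot 1 ⇒ 0x49007 (P1/RW1/US1/PS0)
  ✓ 0x4963A  — 4 lookups
#2 VA=0x18002A00C77 (r,kernel):
  lvl0: tbl 0x32, slot 3 ⇒ 0x4D007 (P1/RW1/US1/PS0)
  lvl1: tbl 0x4D, slot 0 ⇒ 0x51007 (P1/RW1/US1/PS0)
  lvl2: tbl 0x51, slot 21 ⇒ 0x54007 (P1/RW1/US1/PS0)
  lvl3: tbl 0x54, slot 0 ⇒ 0x56007 (P1/RW1/US1/PS0)
  ✓ 0x56C77  — 4 lookups
#3 VA=0xC8101819DC4 (r,kernel):
  lvl0: tbl 0x32, slot 25 ⇒ 0x57007 (P1/RW1/US1/PS0)
  lvl1: tbl 0x57, slot 4 ⇒ 0x59007 (P1/RW1/US1/PS0)
  lvl2: tbl 0x59, slot 12 ⇒ 0x5A007 (P1/RW1/US1/PS0)
  lvl3: tbl 0x5A, slot 25 ⇒ 0x6004 (P0/RW0/US1/PS0)
  ⇒ fault: PAGE_NOT_PRESENT  — 4 lookups
#4 VA=0x8441A0F8CD (r,kernel):
  lvl0: tbl 0x32, slot 1 ⇒ 0x5E007 (P1/RW1/US1/PS0)
  lvl1: tbl 0x5E, slot 17 ⇒ 0x62007 (P1/RW1/US1/PS0)
  lvl2: tbl 0x62, slot 13 ⇒ 0x65007 (P1/RW1/US1/PS0)
  lvl3: tbl 0x65, slot 15 ⇒ 0x69007 (P1/RW1/US1/PS0)
  ✓ 0x698CD  — 4 lookups

Entries read for #4: 4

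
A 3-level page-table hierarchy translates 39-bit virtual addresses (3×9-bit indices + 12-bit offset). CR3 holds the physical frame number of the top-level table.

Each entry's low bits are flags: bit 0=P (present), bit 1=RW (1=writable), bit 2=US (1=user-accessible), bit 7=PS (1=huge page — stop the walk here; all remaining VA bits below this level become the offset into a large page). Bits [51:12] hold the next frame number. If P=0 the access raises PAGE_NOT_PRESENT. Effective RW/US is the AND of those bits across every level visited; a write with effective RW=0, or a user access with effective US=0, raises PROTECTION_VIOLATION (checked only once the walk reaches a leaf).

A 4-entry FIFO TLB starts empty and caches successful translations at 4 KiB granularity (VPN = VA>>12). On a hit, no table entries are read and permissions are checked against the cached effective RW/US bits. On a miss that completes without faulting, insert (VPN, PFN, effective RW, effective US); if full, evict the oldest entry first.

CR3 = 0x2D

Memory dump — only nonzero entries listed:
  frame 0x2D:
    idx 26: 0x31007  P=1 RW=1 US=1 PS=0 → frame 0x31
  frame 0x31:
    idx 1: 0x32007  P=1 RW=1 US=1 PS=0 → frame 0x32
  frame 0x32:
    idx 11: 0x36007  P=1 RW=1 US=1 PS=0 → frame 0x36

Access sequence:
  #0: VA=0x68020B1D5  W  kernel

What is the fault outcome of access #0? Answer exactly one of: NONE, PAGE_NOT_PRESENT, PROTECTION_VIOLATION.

Per-access translation:
#0 VA=0x68020B1D5 (w,kernel):
  lvl0: tbl 0x2D, slot 26 ⇒ 0x31007 (P1/RW1/US1/PS0)
  lvl1: tbl 0x31, slot 1 ⇒ 0x32007 (P1/RW1/US1/PS0)
  lvl2: tbl 0x32, slot 11 ⇒ 0x36007 (P1/RW1/US1/PS0)
  ✓ 0x361D5  — 3 lookups

Access #0 fault: NONE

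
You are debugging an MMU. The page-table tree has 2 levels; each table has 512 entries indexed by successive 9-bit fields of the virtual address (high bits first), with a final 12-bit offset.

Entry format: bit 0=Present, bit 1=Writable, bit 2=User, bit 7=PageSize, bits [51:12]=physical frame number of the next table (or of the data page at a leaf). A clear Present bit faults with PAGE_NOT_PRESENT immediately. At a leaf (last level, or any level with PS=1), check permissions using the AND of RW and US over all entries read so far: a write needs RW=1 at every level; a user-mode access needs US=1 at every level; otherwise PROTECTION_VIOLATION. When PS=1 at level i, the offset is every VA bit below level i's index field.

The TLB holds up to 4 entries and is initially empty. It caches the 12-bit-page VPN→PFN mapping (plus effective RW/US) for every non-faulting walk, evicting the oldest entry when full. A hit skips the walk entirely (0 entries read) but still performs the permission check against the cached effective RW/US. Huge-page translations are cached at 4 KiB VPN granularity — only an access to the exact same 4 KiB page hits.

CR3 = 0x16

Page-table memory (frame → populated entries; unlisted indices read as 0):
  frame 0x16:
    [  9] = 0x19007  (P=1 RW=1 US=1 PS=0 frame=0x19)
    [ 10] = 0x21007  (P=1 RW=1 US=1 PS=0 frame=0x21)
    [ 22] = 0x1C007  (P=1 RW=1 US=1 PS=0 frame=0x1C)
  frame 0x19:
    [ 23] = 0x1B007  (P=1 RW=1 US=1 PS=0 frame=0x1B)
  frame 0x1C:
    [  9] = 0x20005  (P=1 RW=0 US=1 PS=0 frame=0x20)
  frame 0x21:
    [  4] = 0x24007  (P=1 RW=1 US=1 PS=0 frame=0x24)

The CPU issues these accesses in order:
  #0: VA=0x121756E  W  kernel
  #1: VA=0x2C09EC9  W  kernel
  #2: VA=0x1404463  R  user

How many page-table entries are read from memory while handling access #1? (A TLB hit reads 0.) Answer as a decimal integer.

Per-access translation:
#0 VA=0x121756E (w,kernel):
  L0 @0x16[9] → 0x19007  P=1,RW=1,US=1,PS=0
  L1 @0x19[23] → 0x1B007  P=1,RW=1,US=1,PS=0
  ⇒ phys 0x1B56E  [2 reads]
#1 VA=0x2C09EC9 (w,kernel):
  L0 @0x16[22] → 0x1C007  P=1,RW=1,US=1,PS=0
  L1 @0x1C[9] → 0x20005  P=1,RW=0,US=1,PS=0
  ✗ PROTECTION_VIOLATION  [2 reads]
#2 VA=0x1404463 (r,user):
  L0 @0x16[10] → 0x21007  P=1,RW=1,US=1,PS=0
  L1 @0x21[4] → 0x24007  P=1,RW=1,US=1,PS=0
  ⇒ phys 0x24463  [2 reads]

Entries read for #1: 2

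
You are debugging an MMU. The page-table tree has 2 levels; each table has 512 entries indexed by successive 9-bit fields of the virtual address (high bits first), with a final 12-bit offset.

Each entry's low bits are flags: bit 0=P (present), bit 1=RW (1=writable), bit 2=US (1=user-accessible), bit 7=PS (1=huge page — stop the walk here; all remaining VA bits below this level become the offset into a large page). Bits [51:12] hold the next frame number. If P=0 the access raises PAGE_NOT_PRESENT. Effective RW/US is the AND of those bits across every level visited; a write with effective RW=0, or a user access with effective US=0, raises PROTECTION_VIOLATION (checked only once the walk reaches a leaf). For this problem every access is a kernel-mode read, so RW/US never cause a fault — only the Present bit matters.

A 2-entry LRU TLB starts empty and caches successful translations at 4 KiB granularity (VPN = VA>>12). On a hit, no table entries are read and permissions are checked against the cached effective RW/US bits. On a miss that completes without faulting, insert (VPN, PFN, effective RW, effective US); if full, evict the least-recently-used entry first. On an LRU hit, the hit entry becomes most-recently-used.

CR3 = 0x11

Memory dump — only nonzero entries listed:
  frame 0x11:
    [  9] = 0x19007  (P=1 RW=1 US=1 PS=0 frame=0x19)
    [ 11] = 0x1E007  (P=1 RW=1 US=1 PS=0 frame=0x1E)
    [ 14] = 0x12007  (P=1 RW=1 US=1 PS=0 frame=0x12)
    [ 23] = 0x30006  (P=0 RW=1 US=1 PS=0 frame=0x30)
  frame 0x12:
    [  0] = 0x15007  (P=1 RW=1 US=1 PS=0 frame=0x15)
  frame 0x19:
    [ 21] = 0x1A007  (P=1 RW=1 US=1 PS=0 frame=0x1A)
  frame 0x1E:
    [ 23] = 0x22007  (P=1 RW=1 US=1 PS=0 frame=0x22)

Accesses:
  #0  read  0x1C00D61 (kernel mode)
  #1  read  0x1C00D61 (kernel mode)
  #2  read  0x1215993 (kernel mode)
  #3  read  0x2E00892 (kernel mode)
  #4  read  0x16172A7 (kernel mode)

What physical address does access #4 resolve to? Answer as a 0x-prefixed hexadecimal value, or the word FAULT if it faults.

Trace:
#0 VA=0x1C00D61 (r,kernel):
  [0] read 0x11 idx=14: raw=0x12007 flags P=1 W=1 U=1 S=0
  [1] read 0x12 idx=0: raw=0x15007 flags P=1 W=1 U=1 S=0
  ⇒ phys 0x15D61  [2 reads]
#1 VA=0x1C00D61 (r,kernel):
  TLB hit vpn=0x1C00 → PA=0x15D61
#2 VA=0x1215993 (r,kernel):
  [0] read 0x11 idx=9: raw=0x19007 flags P=1 W=1 U=1 S=0
  [1] read 0x19 idx=21: raw=0x1A007 flags P=1 W=1 U=1 S=0
  ⇒ phys 0x1A993  [2 reads]
#3 VA=0x2E00892 (r,kernel):
  [0] read 0x11 idx=23: raw=0x30006 flags P=0 W=1 U=1 S=0
  ⇒ fault: PAGE_NOT_PRESENT  — 1 lookups
#4 VA=0x16172A7 (r,kernel):
  [0] read 0x11 idx=11: raw=0x1E007 flags P=1 W=1 U=1 S=0
  [1] read 0x1E idx=23: raw=0x22007 flags P=1 W=1 U=1 S=0
  ⇒ phys 0x222A7  [2 reads]

Access #4 PA: 0x222A7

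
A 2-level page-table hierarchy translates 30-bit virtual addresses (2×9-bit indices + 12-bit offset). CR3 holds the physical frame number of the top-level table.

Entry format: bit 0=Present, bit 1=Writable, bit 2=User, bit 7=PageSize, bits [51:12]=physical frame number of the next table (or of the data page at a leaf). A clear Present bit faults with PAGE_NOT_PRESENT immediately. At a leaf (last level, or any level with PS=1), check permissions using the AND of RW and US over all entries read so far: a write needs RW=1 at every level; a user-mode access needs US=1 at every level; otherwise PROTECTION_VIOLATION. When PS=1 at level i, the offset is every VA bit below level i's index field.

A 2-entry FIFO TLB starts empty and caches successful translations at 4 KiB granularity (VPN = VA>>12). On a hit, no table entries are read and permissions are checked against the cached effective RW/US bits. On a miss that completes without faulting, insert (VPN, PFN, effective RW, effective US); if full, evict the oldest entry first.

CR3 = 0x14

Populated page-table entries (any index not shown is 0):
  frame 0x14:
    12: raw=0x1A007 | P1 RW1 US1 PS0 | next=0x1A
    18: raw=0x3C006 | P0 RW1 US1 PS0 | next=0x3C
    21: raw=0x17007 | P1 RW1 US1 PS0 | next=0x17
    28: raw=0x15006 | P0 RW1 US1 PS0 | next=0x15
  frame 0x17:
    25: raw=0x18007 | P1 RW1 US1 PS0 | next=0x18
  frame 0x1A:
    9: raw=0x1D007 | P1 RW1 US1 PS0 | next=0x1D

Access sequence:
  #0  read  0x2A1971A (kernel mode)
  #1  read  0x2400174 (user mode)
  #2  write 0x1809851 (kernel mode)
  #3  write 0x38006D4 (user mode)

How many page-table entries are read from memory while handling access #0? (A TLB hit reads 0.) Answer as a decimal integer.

Per-access translation:
#0 VA=0x2A1971A (r,kernel):
  L0: frame=0x14 idx=21 entry=0x17007 [P=1 RW=1 US=1 PS=0]
  L1: frame=0x17 idx=25 entry=0x18007 [P=1 RW=1 US=1 PS=0]
  → PA=0x1871A  (2 entries read)
#1 VA=0x2400174 (r,user):
  L0: frame=0x14 idx=18 entry=0x3C006 [P=0 RW=1 US=1 PS=0]
  → PAGE_NOT_PRESENT  (1 entries read)
#2 VA=0x1809851 (w,kernel):
  L0: frame=0x14 idx=12 entry=0x1A007 [P=1 RW=1 US=1 PS=0]
  L1: frame=0x1A idx=9 entry=0x1D007 [P=1 RW=1 US=1 PS=0]
  → PA=0x1D851  (2 entries read)
#3 VA=0x38006D4 (w,user):
  L0: frame=0x14 idx=28 entry=0x15006 [P=0 RW=1 US=1 PS=0]
  → PAGE_NOT_PRESENT  (1 entries read)

Entries read for #0: 2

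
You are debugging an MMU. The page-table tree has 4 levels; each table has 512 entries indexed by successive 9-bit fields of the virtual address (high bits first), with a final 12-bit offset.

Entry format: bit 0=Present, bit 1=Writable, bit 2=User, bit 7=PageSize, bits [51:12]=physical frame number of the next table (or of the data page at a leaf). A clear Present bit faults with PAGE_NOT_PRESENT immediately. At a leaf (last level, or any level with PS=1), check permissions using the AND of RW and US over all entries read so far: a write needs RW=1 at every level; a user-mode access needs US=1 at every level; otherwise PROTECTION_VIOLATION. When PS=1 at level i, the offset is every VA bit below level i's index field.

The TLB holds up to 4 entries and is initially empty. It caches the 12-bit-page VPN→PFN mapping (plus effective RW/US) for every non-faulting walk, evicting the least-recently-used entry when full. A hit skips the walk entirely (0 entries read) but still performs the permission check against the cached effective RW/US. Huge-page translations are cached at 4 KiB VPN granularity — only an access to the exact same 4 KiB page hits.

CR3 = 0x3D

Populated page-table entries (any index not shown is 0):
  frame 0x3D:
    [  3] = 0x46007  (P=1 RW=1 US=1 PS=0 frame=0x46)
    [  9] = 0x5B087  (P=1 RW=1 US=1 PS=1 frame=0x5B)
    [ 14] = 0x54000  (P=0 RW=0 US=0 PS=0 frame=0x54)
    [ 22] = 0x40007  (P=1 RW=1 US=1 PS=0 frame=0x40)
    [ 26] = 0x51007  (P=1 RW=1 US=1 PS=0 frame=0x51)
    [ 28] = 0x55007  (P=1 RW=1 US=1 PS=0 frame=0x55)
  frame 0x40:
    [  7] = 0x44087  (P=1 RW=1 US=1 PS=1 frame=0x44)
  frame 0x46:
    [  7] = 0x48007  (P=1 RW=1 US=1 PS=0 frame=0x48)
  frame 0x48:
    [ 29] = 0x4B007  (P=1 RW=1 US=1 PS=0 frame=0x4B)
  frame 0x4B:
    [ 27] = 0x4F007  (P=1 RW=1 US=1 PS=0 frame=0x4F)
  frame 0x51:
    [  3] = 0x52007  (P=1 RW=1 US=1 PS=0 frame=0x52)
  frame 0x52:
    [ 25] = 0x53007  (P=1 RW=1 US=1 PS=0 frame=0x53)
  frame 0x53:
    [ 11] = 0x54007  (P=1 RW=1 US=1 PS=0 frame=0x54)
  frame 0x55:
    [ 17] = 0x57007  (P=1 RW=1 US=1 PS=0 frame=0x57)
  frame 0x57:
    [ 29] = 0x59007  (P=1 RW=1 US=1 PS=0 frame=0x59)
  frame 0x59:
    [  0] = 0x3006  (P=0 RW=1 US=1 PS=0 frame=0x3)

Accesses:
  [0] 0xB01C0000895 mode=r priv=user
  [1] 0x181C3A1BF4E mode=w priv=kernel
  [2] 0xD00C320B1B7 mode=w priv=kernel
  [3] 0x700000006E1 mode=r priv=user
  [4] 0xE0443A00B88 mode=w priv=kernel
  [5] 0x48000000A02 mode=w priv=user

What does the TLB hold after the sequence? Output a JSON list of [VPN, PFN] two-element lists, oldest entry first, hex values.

Walk each access:
#0 VA=0xB01C0000895 (r,user):
  L0 @0x3D[22] → 0x40007  P=1,RW=1,US=1,PS=0
  L1 @0x40[7] → 0x44087  P=1,RW=1,US=1,PS=1
  ✓ 0x44895 (huge @L1)  — 2 lookups
#1 VA=0x181C3A1BF4E (w,kernel):
  L0 @0x3D[3] → 0x46007  P=1,RW=1,US=1,PS=0
  L1 @0x46[7] → 0x48007  P=1,RW=1,US=1,PS=0
  L2 @0x48[29] → 0x4B007  P=1,RW=1,US=1,PS=0
  L3 @0x4B[27] → 0x4F007  P=1,RW=1,US=1,PS=0
  ✓ 0x4FF4E  — 4 lookups
#2 VA=0xD00C320B1B7 (w,kernel):
  L0 @0x3D[26] → 0x51007  P=1,RW=1,US=1,PS=0
  L1 @0x51[3] → 0x52007  P=1,RW=1,US=1,PS=0
  L2 @0x52[25] → 0x53007  P=1,RW=1,US=1,PS=0
  L3 @0x53[11] → 0x54007  P=1,RW=1,US=1,PS=0
  ✓ 0x541B7  — 4 lookups
#3 VA=0x700000006E1 (r,user):
  L0 @0x3D[14] → 0x54000  P=0,RW=0,US=0,PS=0
  ⇒ fault: PAGE_NOT_PRESENT  — 1 lookups
#4 VA=0xE0443A00B88 (w,kernel):
  L0 @0x3D[28] → 0x55007  P=1,RW=1,US=1,PS=0
  L1 @0x55[17] → 0x57007  P=1,RW=1,US=1,PS=0
  L2 @0x57[29] → 0x59007  P=1,RW=1,US=1,PS=0
  L3 @0x59[0] → 0x3006  P=0,RW=1,US=1,PS=0
  ⇒ fault: PAGE_NOT_PRESENT  — 4 lookups
#5 VA=0x48000000A02 (w,user):
  L0 @0x3D[9] → 0x5B087  P=1,RW=1,US=1,PS=1
  ✓ 0x5BA02 (huge @L0)  — 1 lookups

TLB: [["0xB01C0000", "0x44"], ["0x181C3A1B", "0x4F"], ["0xD00C320B", "0x54"], ["0x48000000", "0x5B"]]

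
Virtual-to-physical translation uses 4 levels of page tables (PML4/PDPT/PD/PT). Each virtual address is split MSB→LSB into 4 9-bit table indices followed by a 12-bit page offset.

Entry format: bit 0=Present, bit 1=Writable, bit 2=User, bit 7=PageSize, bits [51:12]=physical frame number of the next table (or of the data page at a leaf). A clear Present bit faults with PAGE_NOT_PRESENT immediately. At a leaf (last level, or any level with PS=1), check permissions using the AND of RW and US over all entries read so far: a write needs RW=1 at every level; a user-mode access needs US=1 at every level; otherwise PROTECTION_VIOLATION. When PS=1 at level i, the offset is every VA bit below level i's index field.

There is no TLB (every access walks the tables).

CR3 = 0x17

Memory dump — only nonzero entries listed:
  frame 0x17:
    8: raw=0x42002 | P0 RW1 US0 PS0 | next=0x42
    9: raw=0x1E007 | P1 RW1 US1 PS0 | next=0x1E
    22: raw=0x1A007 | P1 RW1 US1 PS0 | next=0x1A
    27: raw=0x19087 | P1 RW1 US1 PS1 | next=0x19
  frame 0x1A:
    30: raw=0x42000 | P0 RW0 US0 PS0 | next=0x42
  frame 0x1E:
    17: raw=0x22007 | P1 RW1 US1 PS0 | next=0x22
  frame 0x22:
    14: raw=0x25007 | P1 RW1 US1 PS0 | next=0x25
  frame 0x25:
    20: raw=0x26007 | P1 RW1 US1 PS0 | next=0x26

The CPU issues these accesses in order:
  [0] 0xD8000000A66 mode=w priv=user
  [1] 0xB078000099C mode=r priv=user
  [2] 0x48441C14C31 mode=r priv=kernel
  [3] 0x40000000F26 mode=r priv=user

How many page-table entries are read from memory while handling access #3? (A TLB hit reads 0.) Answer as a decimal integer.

Walk each access:
#0 VA=0xD8000000A66 (w,user):
  lvl0: tbl 0x17, slot 27 ⇒ 0x19087 (P1/RW1/US1/PS1)
  ⇒ phys 0x19A66 (huge @L0)  [1 reads]
#1 VA=0xB078000099C (r,user):
  lvl0: tbl 0x17, slot 22 ⇒ 0x1A007 (P1/RW1/US1/PS0)
  lvl1: tbl 0x1A, slot 30 ⇒ 0x42000 (P0/RW0/US0/PS0)
  ✗ PAGE_NOT_PRESENT  [2 reads]
#2 VA=0x48441C14C31 (r,kernel):
  lvl0: tbl 0x17, slot 9 ⇒ 0x1E007 (P1/RW1/US1/PS0)
  lvl1: tbl 0x1E, slot 17 ⇒ 0x22007 (P1/RW1/US1/PS0)
  lvl2: tbl 0x22, slot 14 ⇒ 0x25007 (P1/RW1/US1/PS0)
  lvl3: tbl 0x25, slot 20 ⇒ 0x26007 (P1/RW1/US1/PS0)
  ⇒ phys 0x26C31  [4 reads]
#3 VA=0x40000000F26 (r,user):
  lvl0: tbl 0x17, slot 8 ⇒ 0x42002 (P0/RW1/US0/PS0)
  ✗ PAGE_NOT_PRESENT  [1 reads]

Entries read for #3: 1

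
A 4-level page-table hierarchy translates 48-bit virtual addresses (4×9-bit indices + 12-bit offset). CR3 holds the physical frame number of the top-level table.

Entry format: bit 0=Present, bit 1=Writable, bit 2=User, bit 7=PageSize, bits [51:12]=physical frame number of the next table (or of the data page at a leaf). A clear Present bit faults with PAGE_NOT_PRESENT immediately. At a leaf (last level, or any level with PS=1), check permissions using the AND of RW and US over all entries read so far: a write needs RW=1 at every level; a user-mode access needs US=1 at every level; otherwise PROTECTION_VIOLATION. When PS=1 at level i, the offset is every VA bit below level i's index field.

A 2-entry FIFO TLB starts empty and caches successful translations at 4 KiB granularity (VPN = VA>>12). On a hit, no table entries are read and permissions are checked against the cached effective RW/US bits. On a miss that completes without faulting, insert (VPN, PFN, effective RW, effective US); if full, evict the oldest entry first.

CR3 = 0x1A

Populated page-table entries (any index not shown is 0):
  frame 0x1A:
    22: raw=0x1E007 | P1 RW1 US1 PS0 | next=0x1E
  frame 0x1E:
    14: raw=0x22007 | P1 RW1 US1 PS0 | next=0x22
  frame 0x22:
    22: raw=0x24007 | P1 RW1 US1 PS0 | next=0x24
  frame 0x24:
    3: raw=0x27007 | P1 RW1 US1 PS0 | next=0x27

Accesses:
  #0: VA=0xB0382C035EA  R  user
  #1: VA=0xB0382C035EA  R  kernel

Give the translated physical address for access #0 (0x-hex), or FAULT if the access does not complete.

Per-access translation:
#0 VA=0xB0382C035EA (r,user):
  L0: frame=0x1A idx=22 entry=0x1E007 [P=1 RW=1 US=1 PS=0]
  L1: frame=0x1E idx=14 entry=0x22007 [P=1 RW=1 US=1 PS=0]
  L2: frame=0x22 idx=22 entry=0x24007 [P=1 RW=1 US=1 PS=0]
  L3: frame=0x24 idx=3 entry=0x27007 [P=1 RW=1 US=1 PS=0]
  ⇒ phys 0x275EA  [4 reads]
#1 VA=0xB0382C035EA (r,kernel):
  TLB hit vpn=0xB0382C03 → PA=0x275EA

Access #0 PA: 0x275EA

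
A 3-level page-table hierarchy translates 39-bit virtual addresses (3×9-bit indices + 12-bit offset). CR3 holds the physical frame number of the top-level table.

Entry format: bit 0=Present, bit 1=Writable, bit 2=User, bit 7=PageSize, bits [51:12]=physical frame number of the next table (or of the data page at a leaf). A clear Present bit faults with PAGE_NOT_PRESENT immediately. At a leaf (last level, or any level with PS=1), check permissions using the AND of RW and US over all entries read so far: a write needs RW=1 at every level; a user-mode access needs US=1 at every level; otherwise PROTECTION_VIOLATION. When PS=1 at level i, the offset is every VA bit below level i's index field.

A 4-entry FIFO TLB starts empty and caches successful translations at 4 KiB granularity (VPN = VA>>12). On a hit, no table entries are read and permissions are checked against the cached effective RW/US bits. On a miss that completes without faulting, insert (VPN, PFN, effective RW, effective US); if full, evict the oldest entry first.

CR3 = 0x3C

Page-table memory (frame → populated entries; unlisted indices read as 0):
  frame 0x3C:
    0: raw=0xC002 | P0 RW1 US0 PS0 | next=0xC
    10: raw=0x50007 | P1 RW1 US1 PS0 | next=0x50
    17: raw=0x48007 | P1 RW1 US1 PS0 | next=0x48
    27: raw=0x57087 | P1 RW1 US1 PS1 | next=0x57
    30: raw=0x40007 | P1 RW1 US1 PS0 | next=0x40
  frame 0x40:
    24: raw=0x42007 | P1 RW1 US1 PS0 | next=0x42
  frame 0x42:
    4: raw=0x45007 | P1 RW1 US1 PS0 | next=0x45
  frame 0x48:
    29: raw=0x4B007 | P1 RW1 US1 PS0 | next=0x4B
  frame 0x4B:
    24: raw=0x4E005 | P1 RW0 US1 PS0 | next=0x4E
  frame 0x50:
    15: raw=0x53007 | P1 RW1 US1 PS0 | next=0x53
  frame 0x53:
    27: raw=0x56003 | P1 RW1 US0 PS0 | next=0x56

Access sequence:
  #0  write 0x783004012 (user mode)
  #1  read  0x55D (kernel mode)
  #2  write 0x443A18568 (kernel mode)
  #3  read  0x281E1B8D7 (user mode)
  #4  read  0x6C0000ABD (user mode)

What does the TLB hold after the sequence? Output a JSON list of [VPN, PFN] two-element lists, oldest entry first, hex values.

Walk each access:
#0 VA=0x783004012 (w,user):
  lvl0: tbl 0x3C, slot 30 ⇒ 0x40007 (P1/RW1/US1/PS0)
  lvl1: tbl 0x40, slot 24 ⇒ 0x42007 (P1/RW1/US1/PS0)
  lvl2: tbl 0x42, slot 4 ⇒ 0x45007 (P1/RW1/US1/PS0)
  ✓ 0x45012  — 3 lookups
#1 VA=0x55D (r,kernel):
  lvl0: tbl 0x3C, slot 0 ⇒ 0xC002 (P0/RW1/US0/PS0)
  → PAGE_NOT_PRESENT  (1 entries read)
#2 VA=0x443A18568 (w,kernel):
  lvl0: tbl 0x3C, slot 17 ⇒ 0x48007 (P1/RW1/US1/PS0)
  lvl1: tbl 0x48, slot 29 ⇒ 0x4B007 (P1/RW1/US1/PS0)
  lvl2: tbl 0x4B, slot 24 ⇒ 0x4E005 (P1/RW0/US1/PS0)
  → PROTECTION_VIOLATION  (3 entries read)
#3 VA=0x281E1B8D7 (r,user):
  lvl0: tbl 0x3C, slot 10 ⇒ 0x50007 (P1/RW1/US1/PS0)
  lvl1: tbl 0x50, slot 15 ⇒ 0x53007 (P1/RW1/US1/PS0)
  lvl2: tbl 0x53, slot 27 ⇒ 0x56003 (P1/RW1/US0/PS0)
  → PROTECTION_VIOLATION  (3 entries read)
#4 VA=0x6C0000ABD (r,user):
  lvl0: tbl 0x3C, slot 27 ⇒ 0x57087 (P1/RW1/US1/PS1)
  ✓ 0x57ABD (huge @L0)  — 1 lookups

TLB: [["0x783004", "0x45"], ["0x6C0000", "0x57"]]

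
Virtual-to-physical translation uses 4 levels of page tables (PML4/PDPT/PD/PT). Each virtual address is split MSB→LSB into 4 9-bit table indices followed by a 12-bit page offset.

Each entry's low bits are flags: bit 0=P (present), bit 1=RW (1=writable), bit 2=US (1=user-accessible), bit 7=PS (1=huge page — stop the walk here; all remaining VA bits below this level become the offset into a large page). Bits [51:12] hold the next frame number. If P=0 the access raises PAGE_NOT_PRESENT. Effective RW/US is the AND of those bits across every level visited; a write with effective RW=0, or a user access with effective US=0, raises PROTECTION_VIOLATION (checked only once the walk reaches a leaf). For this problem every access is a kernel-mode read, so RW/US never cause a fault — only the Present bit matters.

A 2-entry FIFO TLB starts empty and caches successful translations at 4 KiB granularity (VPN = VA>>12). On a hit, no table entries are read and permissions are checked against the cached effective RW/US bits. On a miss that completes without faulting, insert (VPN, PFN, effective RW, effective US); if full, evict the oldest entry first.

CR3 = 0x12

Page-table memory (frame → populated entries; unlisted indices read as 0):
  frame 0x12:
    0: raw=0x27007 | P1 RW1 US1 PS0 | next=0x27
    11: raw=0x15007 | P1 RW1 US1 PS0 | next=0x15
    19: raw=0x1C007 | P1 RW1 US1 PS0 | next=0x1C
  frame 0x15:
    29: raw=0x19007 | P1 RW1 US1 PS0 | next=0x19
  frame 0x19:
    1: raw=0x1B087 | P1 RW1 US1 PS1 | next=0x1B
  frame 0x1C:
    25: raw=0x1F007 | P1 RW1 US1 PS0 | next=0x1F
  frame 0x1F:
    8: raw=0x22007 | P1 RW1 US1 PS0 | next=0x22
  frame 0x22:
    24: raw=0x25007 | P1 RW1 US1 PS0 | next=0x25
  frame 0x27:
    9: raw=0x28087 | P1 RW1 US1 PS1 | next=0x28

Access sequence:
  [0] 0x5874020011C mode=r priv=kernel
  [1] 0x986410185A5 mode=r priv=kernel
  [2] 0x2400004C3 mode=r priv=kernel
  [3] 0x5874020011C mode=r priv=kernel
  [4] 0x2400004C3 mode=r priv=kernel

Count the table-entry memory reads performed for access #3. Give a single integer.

Trace:
#0 VA=0x5874020011C (r,kernel):
  L0 @0x12[11] → 0x15007  P=1,RW=1,US=1,PS=0
  L1 @0x15[29] → 0x19007  P=1,RW=1,US=1,PS=0
  L2 @0x19[1] → 0x1B087  P=1,RW=1,US=1,PS=1
  → PA=0x1B11C (huge @L2)  (3 entries read)
#1 VA=0x986410185A5 (r,kernel):
  L0 @0x12[19] → 0x1C007  P=1,RW=1,US=1,PS=0
  L1 @0x1C[25] → 0x1F007  P=1,RW=1,US=1,PS=0
  L2 @0x1F[8] → 0x22007  P=1,RW=1,US=1,PS=0
  L3 @0x22[24] → 0x25007  P=1,RW=1,US=1,PS=0
  → PA=0x255A5  (4 entries read)
#2 VA=0x2400004C3 (r,kernel):
  L0 @0x12[0] → 0x27007  P=1,RW=1,US=1,PS=0
  L1 @0x27[9] → 0x28087  P=1,RW=1,US=1,PS=1
  → PA=0x284C3 (huge @L1)  (2 entries read)
#3 VA=0x5874020011C (r,kernel):
  L0 @0x12[11] → 0x15007  P=1,RW=1,US=1,PS=0
  L1 @0x15[29] → 0x19007  P=1,RW=1,US=1,PS=0
  L2 @0x19[1] → 0x1B087  P=1,RW=1,US=1,PS=1
  → PA=0x1B11C (huge @L2)  (3 entries read)
#4 VA=0x2400004C3 (r,kernel):
  TLB hit vpn=0x240000 → PA=0x284C3

Entries read for #3: 3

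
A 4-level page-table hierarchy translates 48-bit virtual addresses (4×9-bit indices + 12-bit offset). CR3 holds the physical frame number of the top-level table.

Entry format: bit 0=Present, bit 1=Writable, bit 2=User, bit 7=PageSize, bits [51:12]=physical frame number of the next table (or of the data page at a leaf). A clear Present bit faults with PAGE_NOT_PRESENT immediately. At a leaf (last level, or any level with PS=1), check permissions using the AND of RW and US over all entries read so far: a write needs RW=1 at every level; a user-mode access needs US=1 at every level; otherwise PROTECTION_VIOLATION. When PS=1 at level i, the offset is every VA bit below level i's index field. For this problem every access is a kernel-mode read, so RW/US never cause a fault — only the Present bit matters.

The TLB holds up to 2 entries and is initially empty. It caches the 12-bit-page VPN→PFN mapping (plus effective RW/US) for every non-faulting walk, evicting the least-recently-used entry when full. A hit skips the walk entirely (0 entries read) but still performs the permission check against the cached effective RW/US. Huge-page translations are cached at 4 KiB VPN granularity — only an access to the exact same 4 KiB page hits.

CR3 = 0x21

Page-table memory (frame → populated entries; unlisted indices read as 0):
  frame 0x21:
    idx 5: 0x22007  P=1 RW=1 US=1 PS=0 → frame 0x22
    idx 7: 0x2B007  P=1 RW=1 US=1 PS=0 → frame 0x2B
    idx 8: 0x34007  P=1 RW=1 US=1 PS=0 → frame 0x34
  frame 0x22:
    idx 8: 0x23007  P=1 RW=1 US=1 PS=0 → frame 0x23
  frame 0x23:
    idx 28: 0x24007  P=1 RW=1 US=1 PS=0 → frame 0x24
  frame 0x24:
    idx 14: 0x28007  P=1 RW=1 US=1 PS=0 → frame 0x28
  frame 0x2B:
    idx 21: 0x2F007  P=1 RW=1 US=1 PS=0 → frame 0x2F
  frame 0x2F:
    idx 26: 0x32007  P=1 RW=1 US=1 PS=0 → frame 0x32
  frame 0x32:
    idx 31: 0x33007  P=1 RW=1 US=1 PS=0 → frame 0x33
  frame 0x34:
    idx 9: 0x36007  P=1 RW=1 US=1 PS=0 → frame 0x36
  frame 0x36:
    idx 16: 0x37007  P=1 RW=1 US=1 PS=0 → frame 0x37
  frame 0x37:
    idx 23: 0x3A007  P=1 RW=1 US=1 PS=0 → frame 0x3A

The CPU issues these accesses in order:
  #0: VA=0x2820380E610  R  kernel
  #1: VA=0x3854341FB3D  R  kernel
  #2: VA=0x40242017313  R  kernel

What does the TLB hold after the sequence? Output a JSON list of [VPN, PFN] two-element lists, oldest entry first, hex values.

Walk each access:
#0 VA=0x2820380E610 (r,kernel):
  [0] read 0x21 idx=5: raw=0x22007 flags P=1 W=1 U=1 S=0
  [1] read 0x22 idx=8: raw=0x23007 flags P=1 W=1 U=1 S=0
  [2] read 0x23 idx=28: raw=0x24007 flags P=1 W=1 U=1 S=0
  [3] read 0x24 idx=14: raw=0x28007 flags P=1 W=1 U=1 S=0
  ✓ 0x28610  — 4 lookups
#1 VA=0x3854341FB3D (r,kernel):
  [0] read 0x21 idx=7: raw=0x2B007 flags P=1 W=1 U=1 S=0
  [1] read 0x2B idx=21: raw=0x2F007 flags P=1 W=1 U=1 S=0
  [2] read 0x2F idx=26: raw=0x32007 flags P=1 W=1 U=1 S=0
  [3] read 0x32 idx=31: raw=0x33007 flags P=1 W=1 U=1 S=0
  ✓ 0x33B3D  — 4 lookups
#2 VA=0x40242017313 (r,kernel):
  [0] read 0x21 idx=8: raw=0x34007 flags P=1 W=1 U=1 S=0
  [1] read 0x34 idx=9: raw=0x36007 flags P=1 W=1 U=1 S=0
  [2] read 0x36 idx=16: raw=0x37007 flags P=1 W=1 U=1 S=0
  [3] read 0x37 idx=23: raw=0x3A007 flags P=1 W=1 U=1 S=0
  ✓ 0x3A313  — 4 lookups

TLB: [["0x3854341F", "0x33"], ["0x40242017", "0x3A"]]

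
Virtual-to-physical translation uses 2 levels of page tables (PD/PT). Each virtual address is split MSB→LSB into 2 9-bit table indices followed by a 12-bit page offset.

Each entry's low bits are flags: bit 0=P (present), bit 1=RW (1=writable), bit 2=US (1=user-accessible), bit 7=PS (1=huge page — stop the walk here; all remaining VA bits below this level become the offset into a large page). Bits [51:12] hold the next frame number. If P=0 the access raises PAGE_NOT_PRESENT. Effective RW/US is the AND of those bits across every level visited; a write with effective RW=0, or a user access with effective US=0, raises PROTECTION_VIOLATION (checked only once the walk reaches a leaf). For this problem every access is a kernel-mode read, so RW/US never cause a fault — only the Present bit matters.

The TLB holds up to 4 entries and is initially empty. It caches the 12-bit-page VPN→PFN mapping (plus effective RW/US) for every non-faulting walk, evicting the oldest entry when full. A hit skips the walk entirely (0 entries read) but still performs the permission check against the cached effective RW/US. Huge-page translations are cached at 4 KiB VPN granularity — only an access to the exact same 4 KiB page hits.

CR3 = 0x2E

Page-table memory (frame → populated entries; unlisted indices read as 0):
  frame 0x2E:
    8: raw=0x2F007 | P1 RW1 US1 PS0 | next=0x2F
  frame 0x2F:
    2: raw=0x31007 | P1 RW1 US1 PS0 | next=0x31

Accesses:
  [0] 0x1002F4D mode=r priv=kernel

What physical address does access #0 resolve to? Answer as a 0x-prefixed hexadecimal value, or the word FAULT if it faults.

Trace:
#0 VA=0x1002F4D (r,kernel):
  L0: frame=0x2E idx=8 entry=0x2F007 [P=1 RW=1 US=1 PS=0]
  L1: frame=0x2F idx=2 entry=0x31007 [P=1 RW=1 US=1 PS=0]
  ✓ 0x31F4D  — 2 lookups

Access #0 PA: 0x31F4D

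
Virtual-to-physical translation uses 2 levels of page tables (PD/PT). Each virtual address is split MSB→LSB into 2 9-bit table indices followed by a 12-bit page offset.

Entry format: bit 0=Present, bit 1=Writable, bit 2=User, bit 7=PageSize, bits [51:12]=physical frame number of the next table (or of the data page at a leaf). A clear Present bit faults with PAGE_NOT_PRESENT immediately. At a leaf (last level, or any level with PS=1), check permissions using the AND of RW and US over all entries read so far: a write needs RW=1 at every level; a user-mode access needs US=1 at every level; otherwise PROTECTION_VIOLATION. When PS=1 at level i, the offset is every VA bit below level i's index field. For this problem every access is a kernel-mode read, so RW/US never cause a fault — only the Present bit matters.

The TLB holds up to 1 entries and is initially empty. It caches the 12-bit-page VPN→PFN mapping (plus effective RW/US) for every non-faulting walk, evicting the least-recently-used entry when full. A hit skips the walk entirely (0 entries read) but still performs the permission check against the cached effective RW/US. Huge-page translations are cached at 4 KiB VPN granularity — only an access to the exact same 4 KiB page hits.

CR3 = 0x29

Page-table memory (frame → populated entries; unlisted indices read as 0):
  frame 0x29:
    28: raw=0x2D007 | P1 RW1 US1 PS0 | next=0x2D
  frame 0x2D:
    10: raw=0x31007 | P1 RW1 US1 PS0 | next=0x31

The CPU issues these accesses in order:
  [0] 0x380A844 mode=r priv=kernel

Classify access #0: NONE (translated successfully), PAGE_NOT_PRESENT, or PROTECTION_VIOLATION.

Trace:
#0 VA=0x380A844 (r,kernel):
  L0: frame=0x29 idx=28 entry=0x2D007 [P=1 RW=1 US=1 PS=0]
  L1: frame=0x2D idx=10 entry=0x31007 [P=1 RW=1 US=1 PS=0]
  → PA=0x31844  (2 entries read)

Access #0 fault: NONE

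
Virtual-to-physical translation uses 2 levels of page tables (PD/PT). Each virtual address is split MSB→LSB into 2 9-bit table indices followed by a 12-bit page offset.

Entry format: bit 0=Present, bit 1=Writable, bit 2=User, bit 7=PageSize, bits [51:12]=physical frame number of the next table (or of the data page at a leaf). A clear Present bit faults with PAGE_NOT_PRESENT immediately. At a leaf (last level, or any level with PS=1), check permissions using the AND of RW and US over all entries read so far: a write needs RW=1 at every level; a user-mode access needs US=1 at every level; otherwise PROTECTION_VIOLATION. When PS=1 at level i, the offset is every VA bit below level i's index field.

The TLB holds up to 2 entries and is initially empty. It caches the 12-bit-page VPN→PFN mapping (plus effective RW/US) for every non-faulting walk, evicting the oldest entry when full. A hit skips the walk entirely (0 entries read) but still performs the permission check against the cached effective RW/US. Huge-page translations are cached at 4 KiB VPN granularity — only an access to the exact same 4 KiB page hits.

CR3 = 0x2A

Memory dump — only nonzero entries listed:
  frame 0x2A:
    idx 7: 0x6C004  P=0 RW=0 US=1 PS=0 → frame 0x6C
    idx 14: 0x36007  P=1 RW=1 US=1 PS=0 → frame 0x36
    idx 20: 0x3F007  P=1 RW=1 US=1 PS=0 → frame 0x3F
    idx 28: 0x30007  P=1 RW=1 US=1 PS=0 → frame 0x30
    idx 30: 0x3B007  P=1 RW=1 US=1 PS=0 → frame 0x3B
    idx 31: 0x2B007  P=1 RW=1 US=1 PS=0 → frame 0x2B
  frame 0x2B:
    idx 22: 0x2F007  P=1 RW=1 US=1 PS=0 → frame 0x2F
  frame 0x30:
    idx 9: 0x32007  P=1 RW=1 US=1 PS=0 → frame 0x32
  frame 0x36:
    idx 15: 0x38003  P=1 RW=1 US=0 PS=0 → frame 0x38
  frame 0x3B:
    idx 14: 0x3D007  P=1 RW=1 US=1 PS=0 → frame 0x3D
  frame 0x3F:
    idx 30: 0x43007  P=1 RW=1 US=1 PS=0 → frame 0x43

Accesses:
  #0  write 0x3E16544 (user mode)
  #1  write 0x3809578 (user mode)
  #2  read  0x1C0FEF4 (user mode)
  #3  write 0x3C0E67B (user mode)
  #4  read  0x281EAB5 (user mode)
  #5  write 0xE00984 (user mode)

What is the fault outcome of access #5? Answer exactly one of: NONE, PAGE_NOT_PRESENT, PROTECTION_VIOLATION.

Trace:
#0 VA=0x3E16544 (w,user):
  [0] read 0x2A idx=31: raw=0x2B007 flags P=1 W=1 U=1 S=0
  [1] read 0x2B idx=22: raw=0x2F007 flags P=1 W=1 U=1 S=0
  ✓ 0x2F544  — 2 lookups
#1 VA=0x3809578 (w,user):
  [0] read 0x2A idx=28: raw=0x30007 flags P=1 W=1 U=1 S=0
  [1] read 0x30 idx=9: raw=0x32007 flags P=1 W=1 U=1 S=0
  ✓ 0x32578  — 2 lookups
#2 VA=0x1C0FEF4 (r,user):
  [0] read 0x2A idx=14: raw=0x36007 flags P=1 W=1 U=1 S=0
  [1] read 0x36 idx=15: raw=0x38003 flags P=1 W=1 U=0 S=0
  ⇒ fault: PROTECTION_VIOLATION  — 2 lookups
#3 VA=0x3C0E67B (w,user):
  [0] read 0x2A idx=30: raw=0x3B007 flags P=1 W=1 U=1 S=0
  [1] read 0x3B idx=14: raw=0x3D007 flags P=1 W=1 U=1 S=0
  ✓ 0x3D67B  — 2 lookups
#4 VA=0x281EAB5 (r,user):
  [0] read 0x2A idx=20: raw=0x3F007 flags P=1 W=1 U=1 S=0
  [1] read 0x3F idx=30: raw=0x43007 flags P=1 W=1 U=1 S=0
  ✓ 0x43AB5  — 2 lookups
#5 VA=0xE00984 (w,user):
  [0] read 0x2A idx=7: raw=0x6C004 flags P=0 W=0 U=1 S=0
  ⇒ fault: PAGE_NOT_PRESENT  — 1 lookups

Access #5 fault: PAGE_NOT_PRESENT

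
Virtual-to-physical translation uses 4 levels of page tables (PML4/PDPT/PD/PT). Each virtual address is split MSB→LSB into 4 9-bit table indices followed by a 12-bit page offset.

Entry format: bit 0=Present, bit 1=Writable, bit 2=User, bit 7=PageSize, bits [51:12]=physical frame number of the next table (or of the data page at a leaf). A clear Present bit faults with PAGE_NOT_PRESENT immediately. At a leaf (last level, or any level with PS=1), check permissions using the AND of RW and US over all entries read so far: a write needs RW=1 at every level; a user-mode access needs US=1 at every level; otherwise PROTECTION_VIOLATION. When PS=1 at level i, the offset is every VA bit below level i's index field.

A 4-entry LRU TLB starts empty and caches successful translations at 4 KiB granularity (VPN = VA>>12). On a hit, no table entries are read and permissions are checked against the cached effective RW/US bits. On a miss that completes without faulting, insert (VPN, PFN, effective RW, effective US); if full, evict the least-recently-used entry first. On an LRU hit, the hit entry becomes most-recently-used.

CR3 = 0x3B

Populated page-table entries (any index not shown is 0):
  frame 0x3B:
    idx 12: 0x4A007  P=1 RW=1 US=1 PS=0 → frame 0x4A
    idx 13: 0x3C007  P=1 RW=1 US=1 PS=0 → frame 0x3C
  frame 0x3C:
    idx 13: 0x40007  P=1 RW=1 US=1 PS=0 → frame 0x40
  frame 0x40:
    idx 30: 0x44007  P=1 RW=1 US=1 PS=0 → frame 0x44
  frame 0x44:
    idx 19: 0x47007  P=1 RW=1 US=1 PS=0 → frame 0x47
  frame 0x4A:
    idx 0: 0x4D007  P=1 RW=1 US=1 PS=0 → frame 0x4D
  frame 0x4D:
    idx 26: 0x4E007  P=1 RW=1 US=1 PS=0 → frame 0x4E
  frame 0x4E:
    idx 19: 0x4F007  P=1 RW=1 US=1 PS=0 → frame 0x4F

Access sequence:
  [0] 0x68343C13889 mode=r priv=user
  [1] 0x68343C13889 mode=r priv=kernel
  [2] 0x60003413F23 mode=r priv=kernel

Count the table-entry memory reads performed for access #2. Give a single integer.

Per-access translation:
#0 VA=0x68343C13889 (r,user):
  [0] read 0x3B idx=13: raw=0x3C007 flags P=1 W=1 U=1 S=0
  [1] read 0x3C idx=13: raw=0x40007 flags P=1 W=1 U=1 S=0
  [2] read 0x40 idx=30: raw=0x44007 flags P=1 W=1 U=1 S=0
  [3] read 0x44 idx=19: raw=0x47007 flags P=1 W=1 U=1 S=0
  → PA=0x47889  (4 entries read)
#1 VA=0x68343C13889 (r,kernel):
  TLB hit vpn=0x68343C13 → PA=0x47889
#2 VA=0x60003413F23 (r,kernel):
  [0] read 0x3B idx=12: raw=0x4A007 flags P=1 W=1 U=1 S=0
  [1] read 0x4A idx=0: raw=0x4D007 flags P=1 W=1 U=1 S=0
  [2] read 0x4D idx=26: raw=0x4E007 flags P=1 W=1 U=1 S=0
  [3] read 0x4E idx=19: raw=0x4F007 flags P=1 W=1 U=1 S=0
  → PA=0x4FF23  (4 entries read)

Entries read for #2: 4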